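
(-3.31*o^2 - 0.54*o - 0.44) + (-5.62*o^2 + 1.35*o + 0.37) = -8.93*o^2 + 0.81*o - 0.07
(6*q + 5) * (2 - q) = -6*q^2 + 7*q + 10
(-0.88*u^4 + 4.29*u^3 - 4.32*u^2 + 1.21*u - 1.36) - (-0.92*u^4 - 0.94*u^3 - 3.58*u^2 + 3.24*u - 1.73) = 0.04*u^4 + 5.23*u^3 - 0.74*u^2 - 2.03*u + 0.37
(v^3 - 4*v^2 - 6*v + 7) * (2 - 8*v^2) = -8*v^5 + 32*v^4 + 50*v^3 - 64*v^2 - 12*v + 14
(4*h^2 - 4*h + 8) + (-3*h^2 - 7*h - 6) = h^2 - 11*h + 2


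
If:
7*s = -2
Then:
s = -2/7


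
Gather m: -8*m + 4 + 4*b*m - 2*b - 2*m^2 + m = -2*b - 2*m^2 + m*(4*b - 7) + 4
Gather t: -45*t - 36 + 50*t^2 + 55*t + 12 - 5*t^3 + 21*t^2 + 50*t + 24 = -5*t^3 + 71*t^2 + 60*t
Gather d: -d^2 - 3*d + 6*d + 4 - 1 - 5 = -d^2 + 3*d - 2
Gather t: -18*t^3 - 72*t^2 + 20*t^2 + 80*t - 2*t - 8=-18*t^3 - 52*t^2 + 78*t - 8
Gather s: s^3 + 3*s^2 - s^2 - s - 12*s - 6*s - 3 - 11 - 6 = s^3 + 2*s^2 - 19*s - 20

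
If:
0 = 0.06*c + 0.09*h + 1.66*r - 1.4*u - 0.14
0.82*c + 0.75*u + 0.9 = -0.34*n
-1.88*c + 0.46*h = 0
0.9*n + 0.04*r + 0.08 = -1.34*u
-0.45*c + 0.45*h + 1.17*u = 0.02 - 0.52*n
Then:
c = 27.87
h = 113.90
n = 157.67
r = -94.09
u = -103.15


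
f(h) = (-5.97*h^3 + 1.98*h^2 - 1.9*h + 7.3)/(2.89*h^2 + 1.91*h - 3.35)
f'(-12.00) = -2.02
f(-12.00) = 27.27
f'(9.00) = -2.03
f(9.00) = -16.95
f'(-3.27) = -0.57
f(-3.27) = 11.43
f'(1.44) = -2.96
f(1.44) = -1.70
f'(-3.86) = -1.22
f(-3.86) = 11.98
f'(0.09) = -1.21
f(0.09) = -2.26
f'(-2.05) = 12.14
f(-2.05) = 14.54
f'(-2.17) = 7.74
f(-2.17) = 13.37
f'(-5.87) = -1.82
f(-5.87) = 15.22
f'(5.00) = -1.98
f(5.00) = -8.91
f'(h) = (-5.78*h - 1.91)*(-5.97*h^3 + 1.98*h^2 - 1.9*h + 7.3)/(2.89*h^2 + 1.91*h - 3.35)^2 + (-17.91*h^2 + 3.96*h - 1.9)/(2.89*h^2 + 1.91*h - 3.35)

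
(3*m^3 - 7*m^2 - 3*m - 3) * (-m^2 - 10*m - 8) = -3*m^5 - 23*m^4 + 49*m^3 + 89*m^2 + 54*m + 24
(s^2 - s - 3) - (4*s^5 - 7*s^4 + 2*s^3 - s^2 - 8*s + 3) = -4*s^5 + 7*s^4 - 2*s^3 + 2*s^2 + 7*s - 6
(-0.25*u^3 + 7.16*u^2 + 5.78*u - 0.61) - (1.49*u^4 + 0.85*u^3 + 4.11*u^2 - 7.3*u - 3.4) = -1.49*u^4 - 1.1*u^3 + 3.05*u^2 + 13.08*u + 2.79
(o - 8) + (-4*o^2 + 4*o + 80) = -4*o^2 + 5*o + 72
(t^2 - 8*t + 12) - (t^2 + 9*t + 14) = -17*t - 2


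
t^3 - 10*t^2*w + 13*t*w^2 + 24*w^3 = (t - 8*w)*(t - 3*w)*(t + w)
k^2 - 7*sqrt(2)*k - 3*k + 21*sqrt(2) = (k - 3)*(k - 7*sqrt(2))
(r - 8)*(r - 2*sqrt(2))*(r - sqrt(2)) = r^3 - 8*r^2 - 3*sqrt(2)*r^2 + 4*r + 24*sqrt(2)*r - 32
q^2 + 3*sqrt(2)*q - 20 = (q - 2*sqrt(2))*(q + 5*sqrt(2))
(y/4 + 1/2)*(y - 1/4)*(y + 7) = y^3/4 + 35*y^2/16 + 47*y/16 - 7/8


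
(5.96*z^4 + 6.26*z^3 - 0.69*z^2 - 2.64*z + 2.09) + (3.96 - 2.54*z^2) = 5.96*z^4 + 6.26*z^3 - 3.23*z^2 - 2.64*z + 6.05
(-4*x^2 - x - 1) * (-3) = 12*x^2 + 3*x + 3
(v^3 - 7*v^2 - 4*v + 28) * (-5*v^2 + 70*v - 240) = -5*v^5 + 105*v^4 - 710*v^3 + 1260*v^2 + 2920*v - 6720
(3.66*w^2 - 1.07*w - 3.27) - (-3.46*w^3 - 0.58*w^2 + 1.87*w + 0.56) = 3.46*w^3 + 4.24*w^2 - 2.94*w - 3.83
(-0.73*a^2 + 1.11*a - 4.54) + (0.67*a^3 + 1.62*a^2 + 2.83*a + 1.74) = 0.67*a^3 + 0.89*a^2 + 3.94*a - 2.8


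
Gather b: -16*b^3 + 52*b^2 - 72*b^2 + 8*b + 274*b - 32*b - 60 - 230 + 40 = -16*b^3 - 20*b^2 + 250*b - 250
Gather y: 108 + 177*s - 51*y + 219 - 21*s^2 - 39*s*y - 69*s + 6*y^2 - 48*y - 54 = -21*s^2 + 108*s + 6*y^2 + y*(-39*s - 99) + 273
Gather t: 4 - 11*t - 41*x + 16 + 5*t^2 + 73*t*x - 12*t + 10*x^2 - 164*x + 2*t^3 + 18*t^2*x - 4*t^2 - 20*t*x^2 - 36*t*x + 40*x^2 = 2*t^3 + t^2*(18*x + 1) + t*(-20*x^2 + 37*x - 23) + 50*x^2 - 205*x + 20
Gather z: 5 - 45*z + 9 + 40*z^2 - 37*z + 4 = 40*z^2 - 82*z + 18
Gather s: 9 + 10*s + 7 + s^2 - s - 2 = s^2 + 9*s + 14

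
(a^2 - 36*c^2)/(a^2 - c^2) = (a^2 - 36*c^2)/(a^2 - c^2)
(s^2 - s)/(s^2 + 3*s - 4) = s/(s + 4)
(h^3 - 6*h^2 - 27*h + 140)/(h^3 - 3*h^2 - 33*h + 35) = (h - 4)/(h - 1)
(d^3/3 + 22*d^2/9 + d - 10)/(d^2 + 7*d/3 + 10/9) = (3*d^3 + 22*d^2 + 9*d - 90)/(9*d^2 + 21*d + 10)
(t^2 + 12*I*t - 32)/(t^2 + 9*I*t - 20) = (t + 8*I)/(t + 5*I)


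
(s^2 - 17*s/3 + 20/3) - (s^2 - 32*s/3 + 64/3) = 5*s - 44/3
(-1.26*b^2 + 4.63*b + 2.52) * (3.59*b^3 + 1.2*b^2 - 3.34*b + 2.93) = -4.5234*b^5 + 15.1097*b^4 + 18.8112*b^3 - 16.132*b^2 + 5.1491*b + 7.3836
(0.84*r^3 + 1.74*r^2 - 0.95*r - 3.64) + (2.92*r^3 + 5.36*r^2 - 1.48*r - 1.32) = 3.76*r^3 + 7.1*r^2 - 2.43*r - 4.96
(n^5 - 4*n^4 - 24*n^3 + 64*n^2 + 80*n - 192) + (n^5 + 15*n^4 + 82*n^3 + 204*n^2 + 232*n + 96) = 2*n^5 + 11*n^4 + 58*n^3 + 268*n^2 + 312*n - 96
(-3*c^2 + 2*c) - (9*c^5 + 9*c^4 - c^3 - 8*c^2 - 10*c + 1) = -9*c^5 - 9*c^4 + c^3 + 5*c^2 + 12*c - 1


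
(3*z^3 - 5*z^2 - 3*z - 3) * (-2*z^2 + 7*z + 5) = -6*z^5 + 31*z^4 - 14*z^3 - 40*z^2 - 36*z - 15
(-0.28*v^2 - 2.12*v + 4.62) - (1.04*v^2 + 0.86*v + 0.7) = -1.32*v^2 - 2.98*v + 3.92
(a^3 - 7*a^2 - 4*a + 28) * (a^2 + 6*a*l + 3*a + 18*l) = a^5 + 6*a^4*l - 4*a^4 - 24*a^3*l - 25*a^3 - 150*a^2*l + 16*a^2 + 96*a*l + 84*a + 504*l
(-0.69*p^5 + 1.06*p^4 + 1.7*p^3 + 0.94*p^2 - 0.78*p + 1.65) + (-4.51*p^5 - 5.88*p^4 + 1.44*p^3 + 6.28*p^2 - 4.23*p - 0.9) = -5.2*p^5 - 4.82*p^4 + 3.14*p^3 + 7.22*p^2 - 5.01*p + 0.75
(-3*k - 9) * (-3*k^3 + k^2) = 9*k^4 + 24*k^3 - 9*k^2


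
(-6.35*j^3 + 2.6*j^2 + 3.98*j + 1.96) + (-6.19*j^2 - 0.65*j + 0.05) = -6.35*j^3 - 3.59*j^2 + 3.33*j + 2.01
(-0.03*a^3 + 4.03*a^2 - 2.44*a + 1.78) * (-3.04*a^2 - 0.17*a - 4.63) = 0.0912*a^5 - 12.2461*a^4 + 6.8714*a^3 - 23.6553*a^2 + 10.9946*a - 8.2414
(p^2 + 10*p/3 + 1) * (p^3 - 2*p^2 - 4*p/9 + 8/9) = p^5 + 4*p^4/3 - 55*p^3/9 - 70*p^2/27 + 68*p/27 + 8/9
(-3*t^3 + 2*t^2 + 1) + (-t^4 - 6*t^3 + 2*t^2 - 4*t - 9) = -t^4 - 9*t^3 + 4*t^2 - 4*t - 8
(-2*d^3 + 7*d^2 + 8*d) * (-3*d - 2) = 6*d^4 - 17*d^3 - 38*d^2 - 16*d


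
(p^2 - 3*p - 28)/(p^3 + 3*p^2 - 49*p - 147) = (p + 4)/(p^2 + 10*p + 21)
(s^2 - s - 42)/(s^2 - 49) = (s + 6)/(s + 7)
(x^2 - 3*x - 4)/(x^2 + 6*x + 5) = (x - 4)/(x + 5)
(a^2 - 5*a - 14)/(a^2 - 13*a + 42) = (a + 2)/(a - 6)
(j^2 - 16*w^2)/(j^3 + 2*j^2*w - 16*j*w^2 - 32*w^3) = 1/(j + 2*w)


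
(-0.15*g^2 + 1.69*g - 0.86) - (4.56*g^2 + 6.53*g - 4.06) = -4.71*g^2 - 4.84*g + 3.2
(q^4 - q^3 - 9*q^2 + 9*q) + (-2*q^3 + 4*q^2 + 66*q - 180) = q^4 - 3*q^3 - 5*q^2 + 75*q - 180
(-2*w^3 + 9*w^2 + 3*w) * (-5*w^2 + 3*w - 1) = 10*w^5 - 51*w^4 + 14*w^3 - 3*w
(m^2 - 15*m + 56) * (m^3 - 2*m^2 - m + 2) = m^5 - 17*m^4 + 85*m^3 - 95*m^2 - 86*m + 112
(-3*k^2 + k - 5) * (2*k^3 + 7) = -6*k^5 + 2*k^4 - 10*k^3 - 21*k^2 + 7*k - 35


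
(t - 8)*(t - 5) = t^2 - 13*t + 40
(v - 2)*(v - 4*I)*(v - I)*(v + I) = v^4 - 2*v^3 - 4*I*v^3 + v^2 + 8*I*v^2 - 2*v - 4*I*v + 8*I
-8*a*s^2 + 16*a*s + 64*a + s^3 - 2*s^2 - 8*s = (-8*a + s)*(s - 4)*(s + 2)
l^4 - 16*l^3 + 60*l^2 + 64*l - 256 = (l - 8)^2*(l - 2)*(l + 2)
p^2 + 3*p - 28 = (p - 4)*(p + 7)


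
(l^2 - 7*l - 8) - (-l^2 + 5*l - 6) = 2*l^2 - 12*l - 2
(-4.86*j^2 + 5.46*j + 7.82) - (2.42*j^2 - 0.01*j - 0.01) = -7.28*j^2 + 5.47*j + 7.83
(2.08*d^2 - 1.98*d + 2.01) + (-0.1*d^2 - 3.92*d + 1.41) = 1.98*d^2 - 5.9*d + 3.42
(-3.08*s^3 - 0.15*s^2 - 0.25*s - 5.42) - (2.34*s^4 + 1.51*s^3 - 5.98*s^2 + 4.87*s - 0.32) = -2.34*s^4 - 4.59*s^3 + 5.83*s^2 - 5.12*s - 5.1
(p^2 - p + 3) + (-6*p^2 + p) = 3 - 5*p^2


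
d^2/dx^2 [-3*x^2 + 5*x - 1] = -6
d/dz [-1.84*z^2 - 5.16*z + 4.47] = -3.68*z - 5.16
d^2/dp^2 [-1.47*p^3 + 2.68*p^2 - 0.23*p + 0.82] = 5.36 - 8.82*p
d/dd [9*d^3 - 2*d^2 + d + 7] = 27*d^2 - 4*d + 1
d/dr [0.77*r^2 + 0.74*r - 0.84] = 1.54*r + 0.74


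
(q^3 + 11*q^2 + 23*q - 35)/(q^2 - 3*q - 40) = (q^2 + 6*q - 7)/(q - 8)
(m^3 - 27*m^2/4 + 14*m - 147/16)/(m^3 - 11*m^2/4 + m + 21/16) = (2*m - 7)/(2*m + 1)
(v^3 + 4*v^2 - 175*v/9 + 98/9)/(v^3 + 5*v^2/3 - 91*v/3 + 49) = (v - 2/3)/(v - 3)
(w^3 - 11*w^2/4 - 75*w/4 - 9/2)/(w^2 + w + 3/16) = 4*(w^2 - 3*w - 18)/(4*w + 3)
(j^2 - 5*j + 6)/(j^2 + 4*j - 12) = (j - 3)/(j + 6)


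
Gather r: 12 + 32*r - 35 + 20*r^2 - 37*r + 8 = 20*r^2 - 5*r - 15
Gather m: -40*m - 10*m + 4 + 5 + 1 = 10 - 50*m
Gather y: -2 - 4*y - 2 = -4*y - 4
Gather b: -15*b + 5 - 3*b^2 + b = -3*b^2 - 14*b + 5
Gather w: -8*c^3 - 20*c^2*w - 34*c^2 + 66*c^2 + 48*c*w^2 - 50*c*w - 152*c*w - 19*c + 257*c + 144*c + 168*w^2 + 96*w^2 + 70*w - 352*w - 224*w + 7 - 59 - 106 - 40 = -8*c^3 + 32*c^2 + 382*c + w^2*(48*c + 264) + w*(-20*c^2 - 202*c - 506) - 198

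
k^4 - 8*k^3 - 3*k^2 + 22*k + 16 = (k - 8)*(k - 2)*(k + 1)^2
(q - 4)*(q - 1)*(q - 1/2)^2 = q^4 - 6*q^3 + 37*q^2/4 - 21*q/4 + 1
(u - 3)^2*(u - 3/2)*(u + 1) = u^4 - 13*u^3/2 + 21*u^2/2 + 9*u/2 - 27/2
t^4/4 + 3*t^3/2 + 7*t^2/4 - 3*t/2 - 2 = (t/4 + 1)*(t - 1)*(t + 1)*(t + 2)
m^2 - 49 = (m - 7)*(m + 7)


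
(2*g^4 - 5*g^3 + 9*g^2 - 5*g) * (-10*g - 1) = -20*g^5 + 48*g^4 - 85*g^3 + 41*g^2 + 5*g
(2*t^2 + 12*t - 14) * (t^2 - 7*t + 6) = 2*t^4 - 2*t^3 - 86*t^2 + 170*t - 84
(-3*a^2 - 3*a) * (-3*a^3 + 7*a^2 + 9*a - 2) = 9*a^5 - 12*a^4 - 48*a^3 - 21*a^2 + 6*a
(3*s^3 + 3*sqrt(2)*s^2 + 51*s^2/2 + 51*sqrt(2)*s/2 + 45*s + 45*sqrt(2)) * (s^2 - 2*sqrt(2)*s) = 3*s^5 - 3*sqrt(2)*s^4 + 51*s^4/2 - 51*sqrt(2)*s^3/2 + 33*s^3 - 102*s^2 - 45*sqrt(2)*s^2 - 180*s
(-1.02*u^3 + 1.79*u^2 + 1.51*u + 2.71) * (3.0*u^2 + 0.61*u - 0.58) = -3.06*u^5 + 4.7478*u^4 + 6.2135*u^3 + 8.0129*u^2 + 0.7773*u - 1.5718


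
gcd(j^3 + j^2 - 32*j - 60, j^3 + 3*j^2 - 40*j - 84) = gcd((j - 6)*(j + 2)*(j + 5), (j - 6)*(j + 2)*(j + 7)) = j^2 - 4*j - 12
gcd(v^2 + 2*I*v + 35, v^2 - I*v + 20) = v - 5*I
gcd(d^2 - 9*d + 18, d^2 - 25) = 1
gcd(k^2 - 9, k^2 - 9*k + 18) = k - 3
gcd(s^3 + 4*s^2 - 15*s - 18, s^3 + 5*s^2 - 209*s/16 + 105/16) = 1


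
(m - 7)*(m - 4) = m^2 - 11*m + 28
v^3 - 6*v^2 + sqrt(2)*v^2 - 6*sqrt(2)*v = v*(v - 6)*(v + sqrt(2))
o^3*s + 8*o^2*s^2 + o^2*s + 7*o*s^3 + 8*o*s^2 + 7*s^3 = (o + s)*(o + 7*s)*(o*s + s)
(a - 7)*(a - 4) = a^2 - 11*a + 28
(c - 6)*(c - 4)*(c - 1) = c^3 - 11*c^2 + 34*c - 24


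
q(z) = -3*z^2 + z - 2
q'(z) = 1 - 6*z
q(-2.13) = -17.74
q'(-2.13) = 13.78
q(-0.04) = -2.04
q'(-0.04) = 1.24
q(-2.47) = -22.77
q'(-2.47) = 15.82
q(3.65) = -38.32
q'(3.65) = -20.90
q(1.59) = -7.99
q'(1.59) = -8.54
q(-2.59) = -24.71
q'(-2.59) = 16.54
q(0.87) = -3.40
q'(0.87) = -4.22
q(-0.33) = -2.66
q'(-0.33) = 2.98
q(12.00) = -422.00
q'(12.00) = -71.00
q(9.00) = -236.00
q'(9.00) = -53.00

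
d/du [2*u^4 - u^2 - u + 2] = 8*u^3 - 2*u - 1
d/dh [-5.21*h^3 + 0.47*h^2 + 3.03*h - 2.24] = -15.63*h^2 + 0.94*h + 3.03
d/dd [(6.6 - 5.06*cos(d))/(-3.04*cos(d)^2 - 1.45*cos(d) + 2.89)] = (15.3824*cos(d)^2 - 40.128*cos(d) + 5.0534)*sin(d)/(9.2416*cos(d)^4 + 8.816*cos(d)^3 - 15.4687*cos(d)^2 - 8.381*cos(d) + 8.3521)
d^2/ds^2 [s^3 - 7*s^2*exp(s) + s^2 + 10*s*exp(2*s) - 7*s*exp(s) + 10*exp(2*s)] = -7*s^2*exp(s) + 40*s*exp(2*s) - 35*s*exp(s) + 6*s + 80*exp(2*s) - 28*exp(s) + 2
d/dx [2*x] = 2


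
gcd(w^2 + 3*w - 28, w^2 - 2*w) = 1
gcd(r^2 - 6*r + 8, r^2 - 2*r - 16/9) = 1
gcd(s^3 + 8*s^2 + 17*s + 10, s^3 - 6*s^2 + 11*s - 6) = 1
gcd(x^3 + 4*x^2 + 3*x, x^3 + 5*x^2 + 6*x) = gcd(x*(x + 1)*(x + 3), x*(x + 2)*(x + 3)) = x^2 + 3*x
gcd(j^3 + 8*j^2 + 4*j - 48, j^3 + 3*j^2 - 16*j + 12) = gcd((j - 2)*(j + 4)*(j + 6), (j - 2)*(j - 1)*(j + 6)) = j^2 + 4*j - 12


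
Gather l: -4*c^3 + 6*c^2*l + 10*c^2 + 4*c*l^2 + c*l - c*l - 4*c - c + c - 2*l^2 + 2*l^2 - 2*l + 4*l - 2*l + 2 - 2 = -4*c^3 + 6*c^2*l + 10*c^2 + 4*c*l^2 - 4*c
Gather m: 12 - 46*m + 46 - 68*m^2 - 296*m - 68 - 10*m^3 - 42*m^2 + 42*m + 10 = -10*m^3 - 110*m^2 - 300*m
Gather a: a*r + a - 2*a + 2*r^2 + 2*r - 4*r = a*(r - 1) + 2*r^2 - 2*r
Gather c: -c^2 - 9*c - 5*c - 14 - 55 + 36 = -c^2 - 14*c - 33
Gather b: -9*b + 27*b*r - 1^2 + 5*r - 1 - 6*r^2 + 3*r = b*(27*r - 9) - 6*r^2 + 8*r - 2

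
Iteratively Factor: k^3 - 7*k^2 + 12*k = (k)*(k^2 - 7*k + 12) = k*(k - 3)*(k - 4)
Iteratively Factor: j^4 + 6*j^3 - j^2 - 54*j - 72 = (j + 4)*(j^3 + 2*j^2 - 9*j - 18) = (j + 3)*(j + 4)*(j^2 - j - 6) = (j - 3)*(j + 3)*(j + 4)*(j + 2)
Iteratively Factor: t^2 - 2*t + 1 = (t - 1)*(t - 1)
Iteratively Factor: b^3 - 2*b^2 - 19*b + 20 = (b - 1)*(b^2 - b - 20) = (b - 1)*(b + 4)*(b - 5)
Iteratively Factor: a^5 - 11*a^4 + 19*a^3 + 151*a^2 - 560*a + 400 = (a - 1)*(a^4 - 10*a^3 + 9*a^2 + 160*a - 400) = (a - 5)*(a - 1)*(a^3 - 5*a^2 - 16*a + 80) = (a - 5)^2*(a - 1)*(a^2 - 16) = (a - 5)^2*(a - 1)*(a + 4)*(a - 4)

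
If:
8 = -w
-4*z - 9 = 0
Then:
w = -8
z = -9/4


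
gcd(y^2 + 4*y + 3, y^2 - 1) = y + 1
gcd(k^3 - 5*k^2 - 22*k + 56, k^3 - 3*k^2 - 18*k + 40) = k^2 + 2*k - 8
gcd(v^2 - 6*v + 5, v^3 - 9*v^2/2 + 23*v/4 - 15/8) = 1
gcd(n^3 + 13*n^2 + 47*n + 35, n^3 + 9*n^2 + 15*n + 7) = n^2 + 8*n + 7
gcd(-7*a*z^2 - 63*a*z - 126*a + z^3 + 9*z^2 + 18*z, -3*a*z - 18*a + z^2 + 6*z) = z + 6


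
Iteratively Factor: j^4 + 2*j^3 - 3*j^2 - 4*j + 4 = (j + 2)*(j^3 - 3*j + 2) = (j + 2)^2*(j^2 - 2*j + 1) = (j - 1)*(j + 2)^2*(j - 1)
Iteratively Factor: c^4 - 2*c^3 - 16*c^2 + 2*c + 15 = (c - 5)*(c^3 + 3*c^2 - c - 3) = (c - 5)*(c + 1)*(c^2 + 2*c - 3) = (c - 5)*(c - 1)*(c + 1)*(c + 3)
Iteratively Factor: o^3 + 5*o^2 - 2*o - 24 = (o + 3)*(o^2 + 2*o - 8) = (o - 2)*(o + 3)*(o + 4)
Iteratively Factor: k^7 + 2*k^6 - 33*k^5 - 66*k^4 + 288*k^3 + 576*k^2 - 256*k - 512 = (k + 4)*(k^6 - 2*k^5 - 25*k^4 + 34*k^3 + 152*k^2 - 32*k - 128) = (k - 4)*(k + 4)*(k^5 + 2*k^4 - 17*k^3 - 34*k^2 + 16*k + 32) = (k - 4)*(k + 2)*(k + 4)*(k^4 - 17*k^2 + 16) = (k - 4)*(k + 1)*(k + 2)*(k + 4)*(k^3 - k^2 - 16*k + 16) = (k - 4)*(k - 1)*(k + 1)*(k + 2)*(k + 4)*(k^2 - 16) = (k - 4)*(k - 1)*(k + 1)*(k + 2)*(k + 4)^2*(k - 4)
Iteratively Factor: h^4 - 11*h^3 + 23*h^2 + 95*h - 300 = (h - 5)*(h^3 - 6*h^2 - 7*h + 60) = (h - 5)*(h - 4)*(h^2 - 2*h - 15) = (h - 5)^2*(h - 4)*(h + 3)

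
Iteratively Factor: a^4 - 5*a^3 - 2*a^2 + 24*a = (a + 2)*(a^3 - 7*a^2 + 12*a) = (a - 4)*(a + 2)*(a^2 - 3*a) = a*(a - 4)*(a + 2)*(a - 3)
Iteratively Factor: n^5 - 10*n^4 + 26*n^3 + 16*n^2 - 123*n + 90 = (n - 5)*(n^4 - 5*n^3 + n^2 + 21*n - 18) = (n - 5)*(n - 3)*(n^3 - 2*n^2 - 5*n + 6) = (n - 5)*(n - 3)^2*(n^2 + n - 2) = (n - 5)*(n - 3)^2*(n + 2)*(n - 1)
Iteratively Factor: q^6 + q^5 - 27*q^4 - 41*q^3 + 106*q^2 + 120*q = (q + 4)*(q^5 - 3*q^4 - 15*q^3 + 19*q^2 + 30*q) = (q - 5)*(q + 4)*(q^4 + 2*q^3 - 5*q^2 - 6*q) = q*(q - 5)*(q + 4)*(q^3 + 2*q^2 - 5*q - 6) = q*(q - 5)*(q + 3)*(q + 4)*(q^2 - q - 2) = q*(q - 5)*(q + 1)*(q + 3)*(q + 4)*(q - 2)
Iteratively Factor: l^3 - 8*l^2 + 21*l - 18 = (l - 3)*(l^2 - 5*l + 6) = (l - 3)^2*(l - 2)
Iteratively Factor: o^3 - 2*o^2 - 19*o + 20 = (o - 1)*(o^2 - o - 20) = (o - 1)*(o + 4)*(o - 5)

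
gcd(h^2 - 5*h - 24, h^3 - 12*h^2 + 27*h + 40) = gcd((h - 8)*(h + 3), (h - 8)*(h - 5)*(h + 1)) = h - 8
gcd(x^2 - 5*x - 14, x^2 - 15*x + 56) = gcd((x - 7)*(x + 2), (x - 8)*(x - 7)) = x - 7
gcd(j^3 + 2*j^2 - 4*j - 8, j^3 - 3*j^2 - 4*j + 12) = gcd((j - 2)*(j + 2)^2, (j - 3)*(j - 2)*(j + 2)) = j^2 - 4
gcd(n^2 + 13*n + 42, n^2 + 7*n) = n + 7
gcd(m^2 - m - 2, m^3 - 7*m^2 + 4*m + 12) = m^2 - m - 2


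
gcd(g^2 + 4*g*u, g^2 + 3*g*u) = g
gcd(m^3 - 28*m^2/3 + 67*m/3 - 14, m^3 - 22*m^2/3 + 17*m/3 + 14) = m^2 - 25*m/3 + 14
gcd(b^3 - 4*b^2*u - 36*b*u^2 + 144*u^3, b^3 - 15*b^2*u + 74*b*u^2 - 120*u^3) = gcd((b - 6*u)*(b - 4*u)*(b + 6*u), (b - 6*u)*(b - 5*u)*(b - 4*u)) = b^2 - 10*b*u + 24*u^2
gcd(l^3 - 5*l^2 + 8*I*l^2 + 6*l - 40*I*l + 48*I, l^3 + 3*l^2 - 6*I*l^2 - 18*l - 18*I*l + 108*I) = l - 3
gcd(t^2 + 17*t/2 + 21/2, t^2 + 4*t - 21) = t + 7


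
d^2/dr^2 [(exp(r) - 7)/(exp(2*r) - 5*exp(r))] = (exp(3*r) - 23*exp(2*r) + 105*exp(r) - 175)*exp(-r)/(exp(3*r) - 15*exp(2*r) + 75*exp(r) - 125)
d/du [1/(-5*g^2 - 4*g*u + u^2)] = 2*(2*g - u)/(5*g^2 + 4*g*u - u^2)^2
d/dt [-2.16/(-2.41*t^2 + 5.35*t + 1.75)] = (11.556 - 10.4112*t)/(-2.41*t^2 + 5.35*t + 1.75)^2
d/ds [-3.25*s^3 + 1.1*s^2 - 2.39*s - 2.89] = -9.75*s^2 + 2.2*s - 2.39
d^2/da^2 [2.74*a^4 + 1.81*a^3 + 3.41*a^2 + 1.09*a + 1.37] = 32.88*a^2 + 10.86*a + 6.82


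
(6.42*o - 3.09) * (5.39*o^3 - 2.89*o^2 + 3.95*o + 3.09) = 34.6038*o^4 - 35.2089*o^3 + 34.2891*o^2 + 7.6323*o - 9.5481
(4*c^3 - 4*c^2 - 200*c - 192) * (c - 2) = 4*c^4 - 12*c^3 - 192*c^2 + 208*c + 384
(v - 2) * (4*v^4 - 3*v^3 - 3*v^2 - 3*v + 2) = 4*v^5 - 11*v^4 + 3*v^3 + 3*v^2 + 8*v - 4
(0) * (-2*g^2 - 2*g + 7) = 0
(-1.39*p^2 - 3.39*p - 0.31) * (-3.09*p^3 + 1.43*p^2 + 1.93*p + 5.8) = 4.2951*p^5 + 8.4874*p^4 - 6.5725*p^3 - 15.048*p^2 - 20.2603*p - 1.798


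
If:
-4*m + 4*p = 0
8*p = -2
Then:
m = -1/4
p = -1/4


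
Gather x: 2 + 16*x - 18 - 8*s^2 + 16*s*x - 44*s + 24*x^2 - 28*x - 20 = -8*s^2 - 44*s + 24*x^2 + x*(16*s - 12) - 36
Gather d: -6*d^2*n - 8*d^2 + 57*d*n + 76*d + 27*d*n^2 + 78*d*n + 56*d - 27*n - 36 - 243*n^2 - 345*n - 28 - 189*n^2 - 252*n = d^2*(-6*n - 8) + d*(27*n^2 + 135*n + 132) - 432*n^2 - 624*n - 64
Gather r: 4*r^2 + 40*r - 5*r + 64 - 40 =4*r^2 + 35*r + 24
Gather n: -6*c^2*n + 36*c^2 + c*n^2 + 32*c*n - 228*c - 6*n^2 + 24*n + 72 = 36*c^2 - 228*c + n^2*(c - 6) + n*(-6*c^2 + 32*c + 24) + 72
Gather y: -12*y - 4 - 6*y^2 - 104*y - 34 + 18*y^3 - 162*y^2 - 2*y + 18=18*y^3 - 168*y^2 - 118*y - 20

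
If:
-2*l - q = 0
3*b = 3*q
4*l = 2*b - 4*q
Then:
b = q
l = -q/2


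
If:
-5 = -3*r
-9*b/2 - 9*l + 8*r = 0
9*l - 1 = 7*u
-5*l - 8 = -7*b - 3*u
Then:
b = 1913/1431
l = 2327/2862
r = 5/3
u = 287/318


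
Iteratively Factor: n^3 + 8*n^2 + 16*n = (n + 4)*(n^2 + 4*n) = (n + 4)^2*(n)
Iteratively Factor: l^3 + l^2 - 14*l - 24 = (l + 2)*(l^2 - l - 12) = (l - 4)*(l + 2)*(l + 3)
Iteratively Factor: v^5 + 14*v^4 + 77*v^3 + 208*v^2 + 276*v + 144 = (v + 3)*(v^4 + 11*v^3 + 44*v^2 + 76*v + 48) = (v + 2)*(v + 3)*(v^3 + 9*v^2 + 26*v + 24) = (v + 2)*(v + 3)^2*(v^2 + 6*v + 8) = (v + 2)*(v + 3)^2*(v + 4)*(v + 2)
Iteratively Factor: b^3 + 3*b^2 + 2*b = (b)*(b^2 + 3*b + 2) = b*(b + 1)*(b + 2)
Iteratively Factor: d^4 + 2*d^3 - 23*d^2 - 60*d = (d + 4)*(d^3 - 2*d^2 - 15*d) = (d + 3)*(d + 4)*(d^2 - 5*d) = d*(d + 3)*(d + 4)*(d - 5)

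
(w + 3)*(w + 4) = w^2 + 7*w + 12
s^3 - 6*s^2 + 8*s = s*(s - 4)*(s - 2)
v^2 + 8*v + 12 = (v + 2)*(v + 6)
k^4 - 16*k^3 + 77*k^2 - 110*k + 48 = (k - 8)*(k - 6)*(k - 1)^2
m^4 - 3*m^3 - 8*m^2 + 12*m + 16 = (m - 4)*(m - 2)*(m + 1)*(m + 2)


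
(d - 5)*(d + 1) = d^2 - 4*d - 5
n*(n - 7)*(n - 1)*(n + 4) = n^4 - 4*n^3 - 25*n^2 + 28*n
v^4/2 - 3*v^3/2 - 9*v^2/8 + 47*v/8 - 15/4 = (v/2 + 1)*(v - 5/2)*(v - 3/2)*(v - 1)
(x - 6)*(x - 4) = x^2 - 10*x + 24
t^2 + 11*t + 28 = (t + 4)*(t + 7)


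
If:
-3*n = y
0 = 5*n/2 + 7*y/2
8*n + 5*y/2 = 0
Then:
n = 0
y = 0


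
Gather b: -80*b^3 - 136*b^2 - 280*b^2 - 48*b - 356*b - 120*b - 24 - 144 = -80*b^3 - 416*b^2 - 524*b - 168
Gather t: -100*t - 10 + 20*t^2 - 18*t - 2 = 20*t^2 - 118*t - 12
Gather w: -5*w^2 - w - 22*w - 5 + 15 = -5*w^2 - 23*w + 10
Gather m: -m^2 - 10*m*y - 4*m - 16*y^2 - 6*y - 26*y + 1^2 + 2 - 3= -m^2 + m*(-10*y - 4) - 16*y^2 - 32*y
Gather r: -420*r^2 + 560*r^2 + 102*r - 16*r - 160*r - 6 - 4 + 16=140*r^2 - 74*r + 6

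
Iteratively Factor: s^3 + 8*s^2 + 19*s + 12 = (s + 3)*(s^2 + 5*s + 4) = (s + 3)*(s + 4)*(s + 1)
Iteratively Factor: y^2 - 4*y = (y - 4)*(y)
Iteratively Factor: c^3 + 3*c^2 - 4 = (c + 2)*(c^2 + c - 2) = (c - 1)*(c + 2)*(c + 2)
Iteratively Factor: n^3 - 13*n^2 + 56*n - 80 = (n - 4)*(n^2 - 9*n + 20) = (n - 4)^2*(n - 5)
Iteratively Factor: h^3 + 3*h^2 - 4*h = (h + 4)*(h^2 - h) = (h - 1)*(h + 4)*(h)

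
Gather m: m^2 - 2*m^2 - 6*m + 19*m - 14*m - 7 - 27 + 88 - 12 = -m^2 - m + 42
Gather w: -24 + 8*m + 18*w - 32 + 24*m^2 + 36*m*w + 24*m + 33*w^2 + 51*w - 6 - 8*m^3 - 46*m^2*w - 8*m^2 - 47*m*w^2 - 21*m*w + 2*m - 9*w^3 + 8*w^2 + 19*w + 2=-8*m^3 + 16*m^2 + 34*m - 9*w^3 + w^2*(41 - 47*m) + w*(-46*m^2 + 15*m + 88) - 60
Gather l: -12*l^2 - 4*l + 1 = -12*l^2 - 4*l + 1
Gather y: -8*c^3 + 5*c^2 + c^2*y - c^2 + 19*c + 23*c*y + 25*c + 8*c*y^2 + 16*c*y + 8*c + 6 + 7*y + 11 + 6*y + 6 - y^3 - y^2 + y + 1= -8*c^3 + 4*c^2 + 52*c - y^3 + y^2*(8*c - 1) + y*(c^2 + 39*c + 14) + 24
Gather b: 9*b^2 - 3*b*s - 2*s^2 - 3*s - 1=9*b^2 - 3*b*s - 2*s^2 - 3*s - 1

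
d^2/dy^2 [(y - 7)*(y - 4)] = 2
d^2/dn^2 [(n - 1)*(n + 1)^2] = 6*n + 2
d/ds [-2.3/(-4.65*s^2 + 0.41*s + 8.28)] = (0.943 - 21.39*s)/(-4.65*s^2 + 0.41*s + 8.28)^2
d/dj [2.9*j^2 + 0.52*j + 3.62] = 5.8*j + 0.52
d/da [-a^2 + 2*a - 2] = 2 - 2*a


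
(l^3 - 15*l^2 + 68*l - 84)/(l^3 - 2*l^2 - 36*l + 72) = (l - 7)/(l + 6)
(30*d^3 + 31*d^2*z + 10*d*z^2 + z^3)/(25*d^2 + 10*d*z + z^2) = (6*d^2 + 5*d*z + z^2)/(5*d + z)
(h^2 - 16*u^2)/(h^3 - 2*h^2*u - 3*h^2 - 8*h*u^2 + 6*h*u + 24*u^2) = (h + 4*u)/(h^2 + 2*h*u - 3*h - 6*u)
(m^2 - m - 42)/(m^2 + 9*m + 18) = (m - 7)/(m + 3)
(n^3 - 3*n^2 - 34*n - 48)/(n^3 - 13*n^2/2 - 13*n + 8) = 2*(n + 3)/(2*n - 1)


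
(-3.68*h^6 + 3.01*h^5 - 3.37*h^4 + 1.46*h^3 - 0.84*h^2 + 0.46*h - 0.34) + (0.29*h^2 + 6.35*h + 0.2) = -3.68*h^6 + 3.01*h^5 - 3.37*h^4 + 1.46*h^3 - 0.55*h^2 + 6.81*h - 0.14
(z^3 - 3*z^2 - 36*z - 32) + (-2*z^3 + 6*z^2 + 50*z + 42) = -z^3 + 3*z^2 + 14*z + 10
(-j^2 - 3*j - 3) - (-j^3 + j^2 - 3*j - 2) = j^3 - 2*j^2 - 1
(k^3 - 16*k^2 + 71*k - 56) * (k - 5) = k^4 - 21*k^3 + 151*k^2 - 411*k + 280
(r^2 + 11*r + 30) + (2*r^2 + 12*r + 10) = 3*r^2 + 23*r + 40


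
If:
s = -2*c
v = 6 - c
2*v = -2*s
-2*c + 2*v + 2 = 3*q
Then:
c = 2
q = 2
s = -4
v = 4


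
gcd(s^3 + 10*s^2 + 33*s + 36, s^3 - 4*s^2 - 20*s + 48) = s + 4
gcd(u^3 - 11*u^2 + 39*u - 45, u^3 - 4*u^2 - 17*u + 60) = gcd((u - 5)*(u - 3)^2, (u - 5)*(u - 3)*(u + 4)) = u^2 - 8*u + 15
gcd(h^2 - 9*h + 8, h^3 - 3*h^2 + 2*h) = h - 1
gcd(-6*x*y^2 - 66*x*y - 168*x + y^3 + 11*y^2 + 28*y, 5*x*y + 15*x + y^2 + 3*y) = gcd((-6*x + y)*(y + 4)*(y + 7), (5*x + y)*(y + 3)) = 1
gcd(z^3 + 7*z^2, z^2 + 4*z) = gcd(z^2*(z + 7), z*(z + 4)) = z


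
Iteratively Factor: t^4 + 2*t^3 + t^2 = (t + 1)*(t^3 + t^2) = (t + 1)^2*(t^2) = t*(t + 1)^2*(t)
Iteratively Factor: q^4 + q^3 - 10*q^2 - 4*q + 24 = (q - 2)*(q^3 + 3*q^2 - 4*q - 12) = (q - 2)^2*(q^2 + 5*q + 6) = (q - 2)^2*(q + 2)*(q + 3)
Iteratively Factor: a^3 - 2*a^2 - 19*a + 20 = (a - 5)*(a^2 + 3*a - 4) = (a - 5)*(a + 4)*(a - 1)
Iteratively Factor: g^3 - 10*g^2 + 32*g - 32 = (g - 4)*(g^2 - 6*g + 8) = (g - 4)*(g - 2)*(g - 4)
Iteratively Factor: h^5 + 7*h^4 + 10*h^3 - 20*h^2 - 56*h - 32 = (h + 1)*(h^4 + 6*h^3 + 4*h^2 - 24*h - 32) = (h + 1)*(h + 2)*(h^3 + 4*h^2 - 4*h - 16) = (h + 1)*(h + 2)^2*(h^2 + 2*h - 8) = (h + 1)*(h + 2)^2*(h + 4)*(h - 2)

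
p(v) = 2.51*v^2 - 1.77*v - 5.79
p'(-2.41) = -13.87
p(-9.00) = 213.45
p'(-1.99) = -11.76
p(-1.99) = 7.67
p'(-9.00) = -46.95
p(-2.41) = 13.05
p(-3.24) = 26.29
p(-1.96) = 7.32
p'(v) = 5.02*v - 1.77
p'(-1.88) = -11.21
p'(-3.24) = -18.03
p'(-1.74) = -10.50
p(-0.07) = -5.65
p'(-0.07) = -2.12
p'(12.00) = 58.47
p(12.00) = 334.41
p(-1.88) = 6.41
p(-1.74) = 4.89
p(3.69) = 21.86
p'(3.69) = 16.75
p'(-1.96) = -11.61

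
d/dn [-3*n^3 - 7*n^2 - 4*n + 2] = -9*n^2 - 14*n - 4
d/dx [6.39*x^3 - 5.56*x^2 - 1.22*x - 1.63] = 19.17*x^2 - 11.12*x - 1.22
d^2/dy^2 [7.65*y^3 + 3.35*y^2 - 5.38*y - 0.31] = 45.9*y + 6.7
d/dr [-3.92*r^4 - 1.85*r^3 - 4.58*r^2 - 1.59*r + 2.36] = -15.68*r^3 - 5.55*r^2 - 9.16*r - 1.59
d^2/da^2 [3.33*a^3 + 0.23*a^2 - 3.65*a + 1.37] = 19.98*a + 0.46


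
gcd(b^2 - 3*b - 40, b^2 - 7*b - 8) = b - 8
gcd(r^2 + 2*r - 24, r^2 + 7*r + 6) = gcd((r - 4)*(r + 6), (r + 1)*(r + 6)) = r + 6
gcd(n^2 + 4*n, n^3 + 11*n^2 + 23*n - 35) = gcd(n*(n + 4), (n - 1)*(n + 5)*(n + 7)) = 1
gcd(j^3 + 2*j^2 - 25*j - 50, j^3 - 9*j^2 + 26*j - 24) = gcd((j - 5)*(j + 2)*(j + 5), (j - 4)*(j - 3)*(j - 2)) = 1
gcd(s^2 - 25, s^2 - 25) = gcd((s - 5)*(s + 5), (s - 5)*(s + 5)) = s^2 - 25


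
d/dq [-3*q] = -3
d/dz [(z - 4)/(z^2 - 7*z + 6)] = (z^2 - 7*z - (z - 4)*(2*z - 7) + 6)/(z^2 - 7*z + 6)^2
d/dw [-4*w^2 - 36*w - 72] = -8*w - 36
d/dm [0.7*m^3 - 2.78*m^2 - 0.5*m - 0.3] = 2.1*m^2 - 5.56*m - 0.5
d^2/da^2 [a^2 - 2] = 2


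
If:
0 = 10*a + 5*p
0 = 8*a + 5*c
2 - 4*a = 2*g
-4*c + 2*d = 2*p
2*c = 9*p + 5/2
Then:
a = 25/148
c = -10/37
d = -65/74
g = 49/74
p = -25/74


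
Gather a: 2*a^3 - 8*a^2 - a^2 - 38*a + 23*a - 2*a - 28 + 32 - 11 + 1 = 2*a^3 - 9*a^2 - 17*a - 6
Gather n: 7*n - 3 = 7*n - 3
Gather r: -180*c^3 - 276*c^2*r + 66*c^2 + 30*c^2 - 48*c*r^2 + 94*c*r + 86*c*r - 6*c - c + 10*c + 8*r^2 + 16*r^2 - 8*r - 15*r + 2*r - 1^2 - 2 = -180*c^3 + 96*c^2 + 3*c + r^2*(24 - 48*c) + r*(-276*c^2 + 180*c - 21) - 3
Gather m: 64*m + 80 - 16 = 64*m + 64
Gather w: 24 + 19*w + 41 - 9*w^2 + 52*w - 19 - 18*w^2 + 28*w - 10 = -27*w^2 + 99*w + 36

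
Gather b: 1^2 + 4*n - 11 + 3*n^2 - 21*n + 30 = 3*n^2 - 17*n + 20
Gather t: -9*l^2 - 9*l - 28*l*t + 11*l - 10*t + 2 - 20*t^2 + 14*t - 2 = -9*l^2 + 2*l - 20*t^2 + t*(4 - 28*l)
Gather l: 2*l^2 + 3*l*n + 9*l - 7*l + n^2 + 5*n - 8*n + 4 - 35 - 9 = 2*l^2 + l*(3*n + 2) + n^2 - 3*n - 40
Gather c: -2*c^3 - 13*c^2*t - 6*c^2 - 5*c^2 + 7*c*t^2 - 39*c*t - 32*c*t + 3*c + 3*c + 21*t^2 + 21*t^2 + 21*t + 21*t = -2*c^3 + c^2*(-13*t - 11) + c*(7*t^2 - 71*t + 6) + 42*t^2 + 42*t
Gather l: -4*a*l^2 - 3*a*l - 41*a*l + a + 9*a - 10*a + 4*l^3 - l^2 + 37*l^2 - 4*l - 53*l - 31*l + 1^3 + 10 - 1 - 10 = 4*l^3 + l^2*(36 - 4*a) + l*(-44*a - 88)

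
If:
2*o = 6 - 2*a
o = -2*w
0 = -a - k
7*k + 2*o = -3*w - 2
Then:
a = 7/15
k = -7/15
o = 38/15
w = -19/15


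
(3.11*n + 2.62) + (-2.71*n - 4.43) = 0.4*n - 1.81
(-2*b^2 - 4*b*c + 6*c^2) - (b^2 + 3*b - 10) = -3*b^2 - 4*b*c - 3*b + 6*c^2 + 10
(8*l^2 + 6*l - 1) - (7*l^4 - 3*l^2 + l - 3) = -7*l^4 + 11*l^2 + 5*l + 2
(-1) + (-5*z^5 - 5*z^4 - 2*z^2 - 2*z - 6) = -5*z^5 - 5*z^4 - 2*z^2 - 2*z - 7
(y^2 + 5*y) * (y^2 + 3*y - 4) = y^4 + 8*y^3 + 11*y^2 - 20*y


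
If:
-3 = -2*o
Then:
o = 3/2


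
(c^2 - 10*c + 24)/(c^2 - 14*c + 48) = (c - 4)/(c - 8)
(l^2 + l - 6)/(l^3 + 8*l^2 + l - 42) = 1/(l + 7)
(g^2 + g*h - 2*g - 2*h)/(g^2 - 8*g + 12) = (g + h)/(g - 6)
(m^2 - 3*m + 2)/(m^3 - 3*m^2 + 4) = (m - 1)/(m^2 - m - 2)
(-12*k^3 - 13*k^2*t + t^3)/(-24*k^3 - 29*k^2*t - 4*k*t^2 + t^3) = (-4*k + t)/(-8*k + t)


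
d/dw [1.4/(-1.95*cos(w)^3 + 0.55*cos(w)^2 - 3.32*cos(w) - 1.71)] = (-8.19*cos(w)^2 + 1.54*cos(w) - 4.648)*sin(w)/(1.95*cos(w)^3 - 0.55*cos(w)^2 + 3.32*cos(w) + 1.71)^2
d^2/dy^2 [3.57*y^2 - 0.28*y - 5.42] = 7.14000000000000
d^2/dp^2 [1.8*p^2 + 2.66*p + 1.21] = 3.60000000000000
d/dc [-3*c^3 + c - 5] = 1 - 9*c^2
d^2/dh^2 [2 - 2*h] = 0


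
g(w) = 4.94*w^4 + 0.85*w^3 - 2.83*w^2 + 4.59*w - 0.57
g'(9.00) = 14565.24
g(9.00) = 32842.50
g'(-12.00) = -33705.57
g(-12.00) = 100503.87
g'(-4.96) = -2315.80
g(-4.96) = 2793.20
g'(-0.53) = 5.36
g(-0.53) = -3.53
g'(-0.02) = 4.70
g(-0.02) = -0.66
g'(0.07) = 4.21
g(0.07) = -0.26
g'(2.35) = 261.81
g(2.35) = 156.28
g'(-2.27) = -200.56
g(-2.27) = 95.65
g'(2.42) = 285.87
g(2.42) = 175.44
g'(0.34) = 3.74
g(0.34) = 0.76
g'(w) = 19.76*w^3 + 2.55*w^2 - 5.66*w + 4.59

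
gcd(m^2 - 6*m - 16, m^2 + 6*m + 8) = m + 2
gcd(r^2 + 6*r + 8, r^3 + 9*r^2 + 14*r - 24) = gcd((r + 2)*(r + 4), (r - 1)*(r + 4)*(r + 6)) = r + 4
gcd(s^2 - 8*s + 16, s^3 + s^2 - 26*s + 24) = s - 4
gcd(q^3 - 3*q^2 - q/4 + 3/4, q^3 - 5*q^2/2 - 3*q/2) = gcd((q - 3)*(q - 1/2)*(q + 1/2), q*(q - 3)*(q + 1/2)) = q^2 - 5*q/2 - 3/2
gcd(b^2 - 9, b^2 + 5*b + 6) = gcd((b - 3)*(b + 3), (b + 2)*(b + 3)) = b + 3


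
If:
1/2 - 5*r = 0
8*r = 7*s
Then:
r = 1/10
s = 4/35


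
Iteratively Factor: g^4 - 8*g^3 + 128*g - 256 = (g + 4)*(g^3 - 12*g^2 + 48*g - 64) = (g - 4)*(g + 4)*(g^2 - 8*g + 16) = (g - 4)^2*(g + 4)*(g - 4)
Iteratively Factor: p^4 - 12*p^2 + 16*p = (p - 2)*(p^3 + 2*p^2 - 8*p) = (p - 2)^2*(p^2 + 4*p) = (p - 2)^2*(p + 4)*(p)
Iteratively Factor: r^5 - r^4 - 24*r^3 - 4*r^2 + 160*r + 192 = (r + 3)*(r^4 - 4*r^3 - 12*r^2 + 32*r + 64) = (r - 4)*(r + 3)*(r^3 - 12*r - 16) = (r - 4)*(r + 2)*(r + 3)*(r^2 - 2*r - 8) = (r - 4)^2*(r + 2)*(r + 3)*(r + 2)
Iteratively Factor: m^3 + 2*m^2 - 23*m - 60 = (m + 4)*(m^2 - 2*m - 15) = (m - 5)*(m + 4)*(m + 3)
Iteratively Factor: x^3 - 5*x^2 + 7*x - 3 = (x - 1)*(x^2 - 4*x + 3) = (x - 1)^2*(x - 3)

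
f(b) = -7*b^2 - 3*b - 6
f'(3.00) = -45.00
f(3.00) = -78.00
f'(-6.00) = 81.00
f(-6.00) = -240.00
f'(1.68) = -26.52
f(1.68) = -30.80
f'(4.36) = -64.04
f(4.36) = -152.15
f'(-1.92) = 23.88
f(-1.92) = -26.04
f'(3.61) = -53.54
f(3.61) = -108.05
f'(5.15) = -75.10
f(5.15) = -207.11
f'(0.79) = -14.06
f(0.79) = -12.74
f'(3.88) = -57.32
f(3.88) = -123.02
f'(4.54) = -66.56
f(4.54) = -163.90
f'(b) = -14*b - 3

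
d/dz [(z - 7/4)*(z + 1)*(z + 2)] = 3*z^2 + 5*z/2 - 13/4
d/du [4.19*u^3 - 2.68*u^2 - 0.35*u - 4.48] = 12.57*u^2 - 5.36*u - 0.35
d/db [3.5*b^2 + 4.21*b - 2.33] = 7.0*b + 4.21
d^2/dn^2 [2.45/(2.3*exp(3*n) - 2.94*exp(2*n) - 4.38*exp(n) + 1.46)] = ((-50.715*exp(2*n) + 28.812*exp(n) + 10.731)*(2.3*exp(3*n) - 2.94*exp(2*n) - 4.38*exp(n) + 1.46) + 2.45*(-13.8*exp(2*n) + 11.76*exp(n) + 8.76)*(-6.9*exp(2*n) + 5.88*exp(n) + 4.38)*exp(n))*exp(n)/(2.3*exp(3*n) - 2.94*exp(2*n) - 4.38*exp(n) + 1.46)^3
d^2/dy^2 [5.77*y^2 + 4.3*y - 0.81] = 11.5400000000000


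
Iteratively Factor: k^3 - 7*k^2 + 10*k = (k - 2)*(k^2 - 5*k) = (k - 5)*(k - 2)*(k)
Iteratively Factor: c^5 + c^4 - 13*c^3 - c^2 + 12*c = (c - 1)*(c^4 + 2*c^3 - 11*c^2 - 12*c) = (c - 1)*(c + 4)*(c^3 - 2*c^2 - 3*c) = (c - 1)*(c + 1)*(c + 4)*(c^2 - 3*c) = c*(c - 1)*(c + 1)*(c + 4)*(c - 3)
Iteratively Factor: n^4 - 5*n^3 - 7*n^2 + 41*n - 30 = (n - 2)*(n^3 - 3*n^2 - 13*n + 15) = (n - 2)*(n - 1)*(n^2 - 2*n - 15) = (n - 5)*(n - 2)*(n - 1)*(n + 3)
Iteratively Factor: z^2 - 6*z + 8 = (z - 4)*(z - 2)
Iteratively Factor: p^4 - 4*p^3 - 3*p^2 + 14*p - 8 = (p + 2)*(p^3 - 6*p^2 + 9*p - 4) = (p - 4)*(p + 2)*(p^2 - 2*p + 1) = (p - 4)*(p - 1)*(p + 2)*(p - 1)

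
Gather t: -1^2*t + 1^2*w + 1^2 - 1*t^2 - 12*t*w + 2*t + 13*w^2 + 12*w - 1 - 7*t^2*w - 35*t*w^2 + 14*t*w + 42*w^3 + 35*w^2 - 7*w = t^2*(-7*w - 1) + t*(-35*w^2 + 2*w + 1) + 42*w^3 + 48*w^2 + 6*w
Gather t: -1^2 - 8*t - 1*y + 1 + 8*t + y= 0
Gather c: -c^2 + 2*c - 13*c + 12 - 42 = -c^2 - 11*c - 30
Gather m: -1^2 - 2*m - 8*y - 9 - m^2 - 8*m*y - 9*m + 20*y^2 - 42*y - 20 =-m^2 + m*(-8*y - 11) + 20*y^2 - 50*y - 30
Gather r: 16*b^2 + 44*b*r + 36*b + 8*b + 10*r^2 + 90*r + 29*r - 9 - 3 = 16*b^2 + 44*b + 10*r^2 + r*(44*b + 119) - 12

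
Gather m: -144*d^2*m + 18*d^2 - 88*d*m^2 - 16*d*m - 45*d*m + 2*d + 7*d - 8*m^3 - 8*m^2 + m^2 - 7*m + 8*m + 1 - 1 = 18*d^2 + 9*d - 8*m^3 + m^2*(-88*d - 7) + m*(-144*d^2 - 61*d + 1)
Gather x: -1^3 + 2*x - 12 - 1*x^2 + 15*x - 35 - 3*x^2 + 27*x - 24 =-4*x^2 + 44*x - 72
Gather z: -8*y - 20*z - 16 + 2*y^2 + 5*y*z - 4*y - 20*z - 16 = 2*y^2 - 12*y + z*(5*y - 40) - 32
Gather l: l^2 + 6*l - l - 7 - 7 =l^2 + 5*l - 14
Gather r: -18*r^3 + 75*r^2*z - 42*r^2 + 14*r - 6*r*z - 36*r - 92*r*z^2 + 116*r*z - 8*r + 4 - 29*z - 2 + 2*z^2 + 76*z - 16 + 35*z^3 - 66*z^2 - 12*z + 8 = -18*r^3 + r^2*(75*z - 42) + r*(-92*z^2 + 110*z - 30) + 35*z^3 - 64*z^2 + 35*z - 6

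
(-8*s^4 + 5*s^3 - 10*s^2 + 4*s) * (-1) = 8*s^4 - 5*s^3 + 10*s^2 - 4*s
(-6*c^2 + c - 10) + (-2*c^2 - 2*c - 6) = -8*c^2 - c - 16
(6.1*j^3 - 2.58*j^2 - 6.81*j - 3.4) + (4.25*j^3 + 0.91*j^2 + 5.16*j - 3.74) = 10.35*j^3 - 1.67*j^2 - 1.65*j - 7.14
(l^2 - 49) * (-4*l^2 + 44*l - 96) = -4*l^4 + 44*l^3 + 100*l^2 - 2156*l + 4704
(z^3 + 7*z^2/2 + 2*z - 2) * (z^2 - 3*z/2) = z^5 + 2*z^4 - 13*z^3/4 - 5*z^2 + 3*z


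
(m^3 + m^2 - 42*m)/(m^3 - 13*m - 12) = m*(-m^2 - m + 42)/(-m^3 + 13*m + 12)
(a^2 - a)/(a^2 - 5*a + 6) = a*(a - 1)/(a^2 - 5*a + 6)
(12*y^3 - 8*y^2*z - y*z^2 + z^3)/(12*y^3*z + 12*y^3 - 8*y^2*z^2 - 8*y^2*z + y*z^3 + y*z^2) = (6*y^2 - y*z - z^2)/(y*(6*y*z + 6*y - z^2 - z))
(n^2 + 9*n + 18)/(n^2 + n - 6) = (n + 6)/(n - 2)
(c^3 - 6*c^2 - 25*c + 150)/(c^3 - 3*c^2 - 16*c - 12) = (c^2 - 25)/(c^2 + 3*c + 2)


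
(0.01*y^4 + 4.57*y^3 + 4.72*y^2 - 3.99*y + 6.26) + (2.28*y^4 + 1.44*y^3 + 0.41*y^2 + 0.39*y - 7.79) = 2.29*y^4 + 6.01*y^3 + 5.13*y^2 - 3.6*y - 1.53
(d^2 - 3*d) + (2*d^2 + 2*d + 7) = 3*d^2 - d + 7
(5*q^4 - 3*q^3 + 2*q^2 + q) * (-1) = -5*q^4 + 3*q^3 - 2*q^2 - q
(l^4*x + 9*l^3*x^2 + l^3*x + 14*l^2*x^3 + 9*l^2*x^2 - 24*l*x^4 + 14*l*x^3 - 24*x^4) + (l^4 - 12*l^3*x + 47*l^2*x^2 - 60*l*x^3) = l^4*x + l^4 + 9*l^3*x^2 - 11*l^3*x + 14*l^2*x^3 + 56*l^2*x^2 - 24*l*x^4 - 46*l*x^3 - 24*x^4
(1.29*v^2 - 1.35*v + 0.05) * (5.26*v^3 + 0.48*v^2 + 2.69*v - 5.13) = 6.7854*v^5 - 6.4818*v^4 + 3.0851*v^3 - 10.2252*v^2 + 7.06*v - 0.2565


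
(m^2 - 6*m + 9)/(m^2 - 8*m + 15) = (m - 3)/(m - 5)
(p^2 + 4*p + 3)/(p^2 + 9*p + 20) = (p^2 + 4*p + 3)/(p^2 + 9*p + 20)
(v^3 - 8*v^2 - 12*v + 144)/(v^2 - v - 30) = (v^2 - 2*v - 24)/(v + 5)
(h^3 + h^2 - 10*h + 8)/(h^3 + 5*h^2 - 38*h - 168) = (h^2 - 3*h + 2)/(h^2 + h - 42)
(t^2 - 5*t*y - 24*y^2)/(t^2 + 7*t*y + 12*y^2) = (t - 8*y)/(t + 4*y)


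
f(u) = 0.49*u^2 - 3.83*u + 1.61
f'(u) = 0.98*u - 3.83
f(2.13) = -4.32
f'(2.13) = -1.74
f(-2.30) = 13.01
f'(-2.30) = -6.08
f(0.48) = -0.12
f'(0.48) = -3.36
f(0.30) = 0.51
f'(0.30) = -3.54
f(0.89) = -1.41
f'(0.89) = -2.96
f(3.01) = -5.48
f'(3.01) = -0.88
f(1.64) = -3.35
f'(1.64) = -2.22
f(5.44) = -4.72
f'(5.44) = 1.50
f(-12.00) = 118.13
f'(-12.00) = -15.59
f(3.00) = -5.47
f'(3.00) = -0.89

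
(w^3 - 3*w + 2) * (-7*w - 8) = -7*w^4 - 8*w^3 + 21*w^2 + 10*w - 16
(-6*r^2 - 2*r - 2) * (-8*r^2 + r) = 48*r^4 + 10*r^3 + 14*r^2 - 2*r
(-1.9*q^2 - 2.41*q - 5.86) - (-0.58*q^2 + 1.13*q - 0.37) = -1.32*q^2 - 3.54*q - 5.49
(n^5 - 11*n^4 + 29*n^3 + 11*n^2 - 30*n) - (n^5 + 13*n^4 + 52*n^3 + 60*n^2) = -24*n^4 - 23*n^3 - 49*n^2 - 30*n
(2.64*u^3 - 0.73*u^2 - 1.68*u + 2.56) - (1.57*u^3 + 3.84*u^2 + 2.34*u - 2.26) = 1.07*u^3 - 4.57*u^2 - 4.02*u + 4.82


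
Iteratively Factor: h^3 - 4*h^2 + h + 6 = (h + 1)*(h^2 - 5*h + 6) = (h - 2)*(h + 1)*(h - 3)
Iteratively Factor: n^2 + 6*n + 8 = (n + 4)*(n + 2)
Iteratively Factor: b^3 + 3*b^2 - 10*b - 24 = (b + 4)*(b^2 - b - 6) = (b - 3)*(b + 4)*(b + 2)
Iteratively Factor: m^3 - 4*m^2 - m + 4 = (m - 4)*(m^2 - 1) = (m - 4)*(m - 1)*(m + 1)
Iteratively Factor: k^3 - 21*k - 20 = (k + 4)*(k^2 - 4*k - 5) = (k - 5)*(k + 4)*(k + 1)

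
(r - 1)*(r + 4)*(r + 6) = r^3 + 9*r^2 + 14*r - 24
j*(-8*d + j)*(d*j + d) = -8*d^2*j^2 - 8*d^2*j + d*j^3 + d*j^2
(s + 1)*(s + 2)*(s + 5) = s^3 + 8*s^2 + 17*s + 10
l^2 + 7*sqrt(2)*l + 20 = (l + 2*sqrt(2))*(l + 5*sqrt(2))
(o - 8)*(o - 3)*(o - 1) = o^3 - 12*o^2 + 35*o - 24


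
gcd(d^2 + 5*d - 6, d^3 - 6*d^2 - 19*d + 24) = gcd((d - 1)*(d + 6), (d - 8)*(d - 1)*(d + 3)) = d - 1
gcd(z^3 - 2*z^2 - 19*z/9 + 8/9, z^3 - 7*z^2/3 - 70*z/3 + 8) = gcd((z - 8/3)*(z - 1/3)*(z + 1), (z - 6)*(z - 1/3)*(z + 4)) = z - 1/3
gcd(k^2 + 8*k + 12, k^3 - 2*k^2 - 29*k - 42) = k + 2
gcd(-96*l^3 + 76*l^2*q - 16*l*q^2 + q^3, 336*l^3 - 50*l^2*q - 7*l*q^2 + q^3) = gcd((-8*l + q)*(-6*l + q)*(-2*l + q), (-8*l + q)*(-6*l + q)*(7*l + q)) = 48*l^2 - 14*l*q + q^2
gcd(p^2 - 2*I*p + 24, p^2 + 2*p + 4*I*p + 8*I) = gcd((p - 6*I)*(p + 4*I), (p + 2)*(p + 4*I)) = p + 4*I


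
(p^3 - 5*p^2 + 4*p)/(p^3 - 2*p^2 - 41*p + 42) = p*(p - 4)/(p^2 - p - 42)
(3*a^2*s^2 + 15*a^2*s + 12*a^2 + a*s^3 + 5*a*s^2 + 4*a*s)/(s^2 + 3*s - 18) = a*(3*a*s^2 + 15*a*s + 12*a + s^3 + 5*s^2 + 4*s)/(s^2 + 3*s - 18)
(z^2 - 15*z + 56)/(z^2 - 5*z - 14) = (z - 8)/(z + 2)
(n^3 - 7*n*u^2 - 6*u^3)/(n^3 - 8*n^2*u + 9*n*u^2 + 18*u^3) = (-n - 2*u)/(-n + 6*u)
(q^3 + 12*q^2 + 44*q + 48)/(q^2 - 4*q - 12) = (q^2 + 10*q + 24)/(q - 6)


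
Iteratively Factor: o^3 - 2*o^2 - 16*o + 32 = (o - 4)*(o^2 + 2*o - 8) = (o - 4)*(o + 4)*(o - 2)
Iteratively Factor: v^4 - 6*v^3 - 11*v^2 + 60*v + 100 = (v + 2)*(v^3 - 8*v^2 + 5*v + 50) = (v - 5)*(v + 2)*(v^2 - 3*v - 10) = (v - 5)^2*(v + 2)*(v + 2)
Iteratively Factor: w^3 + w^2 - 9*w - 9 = (w + 3)*(w^2 - 2*w - 3) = (w - 3)*(w + 3)*(w + 1)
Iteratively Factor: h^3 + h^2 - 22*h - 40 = (h - 5)*(h^2 + 6*h + 8) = (h - 5)*(h + 4)*(h + 2)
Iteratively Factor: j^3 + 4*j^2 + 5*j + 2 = (j + 1)*(j^2 + 3*j + 2) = (j + 1)*(j + 2)*(j + 1)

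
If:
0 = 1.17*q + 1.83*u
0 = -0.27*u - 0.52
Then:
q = 3.01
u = -1.93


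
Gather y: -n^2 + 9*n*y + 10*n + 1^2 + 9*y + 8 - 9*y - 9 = -n^2 + 9*n*y + 10*n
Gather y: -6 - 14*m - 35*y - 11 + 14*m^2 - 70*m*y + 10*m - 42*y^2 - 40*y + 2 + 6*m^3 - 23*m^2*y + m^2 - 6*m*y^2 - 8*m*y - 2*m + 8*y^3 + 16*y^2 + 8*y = 6*m^3 + 15*m^2 - 6*m + 8*y^3 + y^2*(-6*m - 26) + y*(-23*m^2 - 78*m - 67) - 15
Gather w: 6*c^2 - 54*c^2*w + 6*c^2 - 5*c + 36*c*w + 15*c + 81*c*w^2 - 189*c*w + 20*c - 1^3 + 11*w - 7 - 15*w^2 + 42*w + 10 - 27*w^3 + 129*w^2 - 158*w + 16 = 12*c^2 + 30*c - 27*w^3 + w^2*(81*c + 114) + w*(-54*c^2 - 153*c - 105) + 18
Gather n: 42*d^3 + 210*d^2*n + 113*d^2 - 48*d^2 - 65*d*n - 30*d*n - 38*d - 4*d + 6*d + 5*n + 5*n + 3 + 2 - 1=42*d^3 + 65*d^2 - 36*d + n*(210*d^2 - 95*d + 10) + 4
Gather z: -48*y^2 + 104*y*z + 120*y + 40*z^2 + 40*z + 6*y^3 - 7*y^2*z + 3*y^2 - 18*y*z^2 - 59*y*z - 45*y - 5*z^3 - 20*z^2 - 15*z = 6*y^3 - 45*y^2 + 75*y - 5*z^3 + z^2*(20 - 18*y) + z*(-7*y^2 + 45*y + 25)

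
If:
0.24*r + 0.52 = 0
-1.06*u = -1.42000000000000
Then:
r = -2.17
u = 1.34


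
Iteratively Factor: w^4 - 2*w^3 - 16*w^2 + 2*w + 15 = (w - 5)*(w^3 + 3*w^2 - w - 3) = (w - 5)*(w - 1)*(w^2 + 4*w + 3) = (w - 5)*(w - 1)*(w + 1)*(w + 3)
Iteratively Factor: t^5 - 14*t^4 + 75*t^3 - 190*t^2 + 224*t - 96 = (t - 4)*(t^4 - 10*t^3 + 35*t^2 - 50*t + 24) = (t - 4)*(t - 2)*(t^3 - 8*t^2 + 19*t - 12) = (t - 4)*(t - 3)*(t - 2)*(t^2 - 5*t + 4) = (t - 4)^2*(t - 3)*(t - 2)*(t - 1)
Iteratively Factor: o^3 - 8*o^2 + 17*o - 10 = (o - 5)*(o^2 - 3*o + 2) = (o - 5)*(o - 1)*(o - 2)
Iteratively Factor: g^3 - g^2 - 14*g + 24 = (g - 3)*(g^2 + 2*g - 8) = (g - 3)*(g - 2)*(g + 4)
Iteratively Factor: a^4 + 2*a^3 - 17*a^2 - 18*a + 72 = (a + 4)*(a^3 - 2*a^2 - 9*a + 18) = (a - 3)*(a + 4)*(a^2 + a - 6) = (a - 3)*(a - 2)*(a + 4)*(a + 3)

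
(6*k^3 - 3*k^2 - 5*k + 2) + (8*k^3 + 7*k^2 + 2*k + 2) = 14*k^3 + 4*k^2 - 3*k + 4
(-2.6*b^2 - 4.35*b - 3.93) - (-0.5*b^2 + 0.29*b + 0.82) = -2.1*b^2 - 4.64*b - 4.75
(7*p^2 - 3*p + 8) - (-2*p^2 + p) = 9*p^2 - 4*p + 8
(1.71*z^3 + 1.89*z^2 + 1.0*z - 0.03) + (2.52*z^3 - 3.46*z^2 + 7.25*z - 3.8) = 4.23*z^3 - 1.57*z^2 + 8.25*z - 3.83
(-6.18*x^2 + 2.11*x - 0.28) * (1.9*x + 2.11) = -11.742*x^3 - 9.0308*x^2 + 3.9201*x - 0.5908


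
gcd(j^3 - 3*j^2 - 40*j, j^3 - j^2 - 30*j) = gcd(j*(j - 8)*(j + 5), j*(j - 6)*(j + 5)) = j^2 + 5*j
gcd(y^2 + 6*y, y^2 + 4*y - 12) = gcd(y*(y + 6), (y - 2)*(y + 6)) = y + 6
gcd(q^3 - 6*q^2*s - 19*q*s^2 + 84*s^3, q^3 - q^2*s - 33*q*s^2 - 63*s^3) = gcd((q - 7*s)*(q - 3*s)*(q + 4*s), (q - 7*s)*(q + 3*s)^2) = q - 7*s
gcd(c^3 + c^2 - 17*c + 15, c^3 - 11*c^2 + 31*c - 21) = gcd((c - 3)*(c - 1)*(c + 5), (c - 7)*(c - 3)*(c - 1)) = c^2 - 4*c + 3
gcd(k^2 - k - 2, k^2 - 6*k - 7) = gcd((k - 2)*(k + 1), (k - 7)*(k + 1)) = k + 1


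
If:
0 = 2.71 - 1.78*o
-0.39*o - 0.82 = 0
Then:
No Solution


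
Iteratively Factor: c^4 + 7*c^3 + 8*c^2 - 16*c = (c - 1)*(c^3 + 8*c^2 + 16*c) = (c - 1)*(c + 4)*(c^2 + 4*c) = c*(c - 1)*(c + 4)*(c + 4)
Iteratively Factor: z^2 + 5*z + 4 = (z + 1)*(z + 4)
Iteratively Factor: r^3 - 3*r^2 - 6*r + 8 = (r + 2)*(r^2 - 5*r + 4) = (r - 4)*(r + 2)*(r - 1)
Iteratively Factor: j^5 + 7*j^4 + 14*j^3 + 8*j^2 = (j + 4)*(j^4 + 3*j^3 + 2*j^2) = (j + 2)*(j + 4)*(j^3 + j^2) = (j + 1)*(j + 2)*(j + 4)*(j^2) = j*(j + 1)*(j + 2)*(j + 4)*(j)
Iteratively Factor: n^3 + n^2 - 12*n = (n - 3)*(n^2 + 4*n) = n*(n - 3)*(n + 4)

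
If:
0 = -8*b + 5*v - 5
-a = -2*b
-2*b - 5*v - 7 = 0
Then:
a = -12/5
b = -6/5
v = -23/25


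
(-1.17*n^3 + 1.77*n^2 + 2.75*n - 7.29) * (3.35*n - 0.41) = -3.9195*n^4 + 6.4092*n^3 + 8.4868*n^2 - 25.549*n + 2.9889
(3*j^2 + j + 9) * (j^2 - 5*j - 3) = 3*j^4 - 14*j^3 - 5*j^2 - 48*j - 27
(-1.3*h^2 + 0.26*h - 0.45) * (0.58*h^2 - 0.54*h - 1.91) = -0.754*h^4 + 0.8528*h^3 + 2.0816*h^2 - 0.2536*h + 0.8595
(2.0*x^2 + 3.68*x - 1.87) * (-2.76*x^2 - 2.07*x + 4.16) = -5.52*x^4 - 14.2968*x^3 + 5.8636*x^2 + 19.1797*x - 7.7792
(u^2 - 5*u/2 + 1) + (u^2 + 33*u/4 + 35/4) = 2*u^2 + 23*u/4 + 39/4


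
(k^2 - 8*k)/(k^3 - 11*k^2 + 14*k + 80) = k/(k^2 - 3*k - 10)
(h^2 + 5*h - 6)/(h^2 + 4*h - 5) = (h + 6)/(h + 5)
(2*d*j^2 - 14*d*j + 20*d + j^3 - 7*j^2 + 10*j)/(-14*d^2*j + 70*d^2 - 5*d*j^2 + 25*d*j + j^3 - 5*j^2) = (2 - j)/(7*d - j)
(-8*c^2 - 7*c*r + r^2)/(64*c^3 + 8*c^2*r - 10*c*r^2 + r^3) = (c + r)/(-8*c^2 - 2*c*r + r^2)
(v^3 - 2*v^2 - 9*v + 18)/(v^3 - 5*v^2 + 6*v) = (v + 3)/v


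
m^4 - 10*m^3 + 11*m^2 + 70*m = m*(m - 7)*(m - 5)*(m + 2)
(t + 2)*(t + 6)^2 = t^3 + 14*t^2 + 60*t + 72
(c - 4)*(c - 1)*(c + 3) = c^3 - 2*c^2 - 11*c + 12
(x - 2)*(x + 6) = x^2 + 4*x - 12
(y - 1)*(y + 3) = y^2 + 2*y - 3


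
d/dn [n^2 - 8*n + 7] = 2*n - 8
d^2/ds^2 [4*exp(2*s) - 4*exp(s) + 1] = (16*exp(s) - 4)*exp(s)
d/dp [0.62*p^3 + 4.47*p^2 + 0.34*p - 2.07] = 1.86*p^2 + 8.94*p + 0.34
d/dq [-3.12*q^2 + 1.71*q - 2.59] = 1.71 - 6.24*q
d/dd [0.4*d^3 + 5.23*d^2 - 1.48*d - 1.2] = 1.2*d^2 + 10.46*d - 1.48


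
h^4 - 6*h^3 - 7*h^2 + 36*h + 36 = (h - 6)*(h - 3)*(h + 1)*(h + 2)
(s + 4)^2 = s^2 + 8*s + 16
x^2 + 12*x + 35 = (x + 5)*(x + 7)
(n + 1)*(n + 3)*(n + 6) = n^3 + 10*n^2 + 27*n + 18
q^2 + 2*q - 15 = (q - 3)*(q + 5)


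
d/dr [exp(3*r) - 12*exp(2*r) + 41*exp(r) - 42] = (3*exp(2*r) - 24*exp(r) + 41)*exp(r)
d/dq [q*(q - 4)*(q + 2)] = 3*q^2 - 4*q - 8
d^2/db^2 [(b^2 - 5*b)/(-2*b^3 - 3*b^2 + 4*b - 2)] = 2*(-4*b^6 + 60*b^5 + 66*b^4 + 101*b^3 - 102*b^2 - 90*b + 36)/(8*b^9 + 36*b^8 + 6*b^7 - 93*b^6 + 60*b^5 + 102*b^4 - 184*b^3 + 132*b^2 - 48*b + 8)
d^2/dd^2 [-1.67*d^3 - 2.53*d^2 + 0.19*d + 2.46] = -10.02*d - 5.06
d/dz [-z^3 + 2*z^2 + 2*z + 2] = -3*z^2 + 4*z + 2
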